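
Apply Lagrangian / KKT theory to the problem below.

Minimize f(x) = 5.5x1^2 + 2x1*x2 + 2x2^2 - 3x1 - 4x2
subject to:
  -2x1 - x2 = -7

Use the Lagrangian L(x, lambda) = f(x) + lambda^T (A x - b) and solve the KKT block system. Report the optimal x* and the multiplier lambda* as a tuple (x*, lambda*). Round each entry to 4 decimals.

Form the Lagrangian:
  L(x, lambda) = (1/2) x^T Q x + c^T x + lambda^T (A x - b)
Stationarity (grad_x L = 0): Q x + c + A^T lambda = 0.
Primal feasibility: A x = b.

This gives the KKT block system:
  [ Q   A^T ] [ x     ]   [-c ]
  [ A    0  ] [ lambda ] = [ b ]

Solving the linear system:
  x*      = (1.9474, 3.1053)
  lambda* = (12.3158)
  f(x*)   = 33.9737

x* = (1.9474, 3.1053), lambda* = (12.3158)


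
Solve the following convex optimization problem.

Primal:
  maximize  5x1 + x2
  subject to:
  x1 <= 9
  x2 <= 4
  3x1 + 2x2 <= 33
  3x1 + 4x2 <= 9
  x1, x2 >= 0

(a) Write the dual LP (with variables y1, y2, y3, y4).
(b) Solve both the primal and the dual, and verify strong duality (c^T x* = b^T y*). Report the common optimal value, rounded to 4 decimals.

The standard primal-dual pair for 'max c^T x s.t. A x <= b, x >= 0' is:
  Dual:  min b^T y  s.t.  A^T y >= c,  y >= 0.

So the dual LP is:
  minimize  9y1 + 4y2 + 33y3 + 9y4
  subject to:
    y1 + 3y3 + 3y4 >= 5
    y2 + 2y3 + 4y4 >= 1
    y1, y2, y3, y4 >= 0

Solving the primal: x* = (3, 0).
  primal value c^T x* = 15.
Solving the dual: y* = (0, 0, 0, 1.6667).
  dual value b^T y* = 15.
Strong duality: c^T x* = b^T y*. Confirmed.

15


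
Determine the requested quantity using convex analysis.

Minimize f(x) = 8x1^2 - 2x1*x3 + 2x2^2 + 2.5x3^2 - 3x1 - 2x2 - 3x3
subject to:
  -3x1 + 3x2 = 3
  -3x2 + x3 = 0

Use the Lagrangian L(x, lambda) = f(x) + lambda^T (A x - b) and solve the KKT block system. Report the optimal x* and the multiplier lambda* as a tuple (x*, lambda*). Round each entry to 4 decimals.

Form the Lagrangian:
  L(x, lambda) = (1/2) x^T Q x + c^T x + lambda^T (A x - b)
Stationarity (grad_x L = 0): Q x + c + A^T lambda = 0.
Primal feasibility: A x = b.

This gives the KKT block system:
  [ Q   A^T ] [ x     ]   [-c ]
  [ A    0  ] [ lambda ] = [ b ]

Solving the linear system:
  x*      = (-0.5472, 0.4528, 1.3585)
  lambda* = (-4.8239, -4.8868)
  f(x*)   = 5.566

x* = (-0.5472, 0.4528, 1.3585), lambda* = (-4.8239, -4.8868)


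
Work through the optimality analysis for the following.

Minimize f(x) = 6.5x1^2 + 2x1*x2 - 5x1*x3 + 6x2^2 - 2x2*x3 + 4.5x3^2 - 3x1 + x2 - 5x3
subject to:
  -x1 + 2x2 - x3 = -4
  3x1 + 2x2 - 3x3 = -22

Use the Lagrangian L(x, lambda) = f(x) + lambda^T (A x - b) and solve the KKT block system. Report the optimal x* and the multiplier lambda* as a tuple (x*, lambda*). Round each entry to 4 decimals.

Form the Lagrangian:
  L(x, lambda) = (1/2) x^T Q x + c^T x + lambda^T (A x - b)
Stationarity (grad_x L = 0): Q x + c + A^T lambda = 0.
Primal feasibility: A x = b.

This gives the KKT block system:
  [ Q   A^T ] [ x     ]   [-c ]
  [ A    0  ] [ lambda ] = [ b ]

Solving the linear system:
  x*      = (-2.37, -1.055, 4.26)
  lambda* = (-4.96, 17.42)
  f(x*)   = 174.0775

x* = (-2.37, -1.055, 4.26), lambda* = (-4.96, 17.42)


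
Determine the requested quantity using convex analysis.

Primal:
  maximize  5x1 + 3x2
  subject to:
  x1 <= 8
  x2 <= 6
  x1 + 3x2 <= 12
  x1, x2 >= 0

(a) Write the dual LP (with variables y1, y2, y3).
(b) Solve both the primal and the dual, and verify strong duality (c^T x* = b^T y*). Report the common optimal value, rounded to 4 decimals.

The standard primal-dual pair for 'max c^T x s.t. A x <= b, x >= 0' is:
  Dual:  min b^T y  s.t.  A^T y >= c,  y >= 0.

So the dual LP is:
  minimize  8y1 + 6y2 + 12y3
  subject to:
    y1 + y3 >= 5
    y2 + 3y3 >= 3
    y1, y2, y3 >= 0

Solving the primal: x* = (8, 1.3333).
  primal value c^T x* = 44.
Solving the dual: y* = (4, 0, 1).
  dual value b^T y* = 44.
Strong duality: c^T x* = b^T y*. Confirmed.

44


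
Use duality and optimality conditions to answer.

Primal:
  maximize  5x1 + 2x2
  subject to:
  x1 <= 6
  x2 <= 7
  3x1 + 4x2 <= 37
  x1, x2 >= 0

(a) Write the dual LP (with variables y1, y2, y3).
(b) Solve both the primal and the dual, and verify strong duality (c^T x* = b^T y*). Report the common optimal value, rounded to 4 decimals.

The standard primal-dual pair for 'max c^T x s.t. A x <= b, x >= 0' is:
  Dual:  min b^T y  s.t.  A^T y >= c,  y >= 0.

So the dual LP is:
  minimize  6y1 + 7y2 + 37y3
  subject to:
    y1 + 3y3 >= 5
    y2 + 4y3 >= 2
    y1, y2, y3 >= 0

Solving the primal: x* = (6, 4.75).
  primal value c^T x* = 39.5.
Solving the dual: y* = (3.5, 0, 0.5).
  dual value b^T y* = 39.5.
Strong duality: c^T x* = b^T y*. Confirmed.

39.5


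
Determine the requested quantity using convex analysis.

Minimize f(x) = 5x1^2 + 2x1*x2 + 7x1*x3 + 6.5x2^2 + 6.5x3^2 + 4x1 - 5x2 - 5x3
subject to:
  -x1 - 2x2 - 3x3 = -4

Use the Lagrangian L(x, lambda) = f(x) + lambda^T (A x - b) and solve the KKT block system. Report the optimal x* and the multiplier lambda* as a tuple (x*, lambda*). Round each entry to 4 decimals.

Form the Lagrangian:
  L(x, lambda) = (1/2) x^T Q x + c^T x + lambda^T (A x - b)
Stationarity (grad_x L = 0): Q x + c + A^T lambda = 0.
Primal feasibility: A x = b.

This gives the KKT block system:
  [ Q   A^T ] [ x     ]   [-c ]
  [ A    0  ] [ lambda ] = [ b ]

Solving the linear system:
  x*      = (-1.3843, 0.7205, 1.3144)
  lambda* = (0.7991)
  f(x*)   = -6.2576

x* = (-1.3843, 0.7205, 1.3144), lambda* = (0.7991)


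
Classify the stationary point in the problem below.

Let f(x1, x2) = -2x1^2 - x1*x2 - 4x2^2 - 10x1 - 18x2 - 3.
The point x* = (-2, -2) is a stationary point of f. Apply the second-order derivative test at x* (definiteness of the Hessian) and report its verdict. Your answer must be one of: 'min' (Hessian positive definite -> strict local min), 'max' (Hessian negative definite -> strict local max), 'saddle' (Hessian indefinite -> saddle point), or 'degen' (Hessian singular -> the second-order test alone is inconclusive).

Compute the Hessian H = grad^2 f:
  H = [[-4, -1], [-1, -8]]
Verify stationarity: grad f(x*) = H x* + g = (0, 0).
Eigenvalues of H: -8.2361, -3.7639.
Both eigenvalues < 0, so H is negative definite -> x* is a strict local max.

max


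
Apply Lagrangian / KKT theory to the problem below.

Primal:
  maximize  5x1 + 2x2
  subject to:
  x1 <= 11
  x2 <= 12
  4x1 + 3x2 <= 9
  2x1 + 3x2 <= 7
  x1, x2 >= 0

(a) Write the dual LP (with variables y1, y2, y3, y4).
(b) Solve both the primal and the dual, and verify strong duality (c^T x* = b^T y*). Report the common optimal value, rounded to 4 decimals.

The standard primal-dual pair for 'max c^T x s.t. A x <= b, x >= 0' is:
  Dual:  min b^T y  s.t.  A^T y >= c,  y >= 0.

So the dual LP is:
  minimize  11y1 + 12y2 + 9y3 + 7y4
  subject to:
    y1 + 4y3 + 2y4 >= 5
    y2 + 3y3 + 3y4 >= 2
    y1, y2, y3, y4 >= 0

Solving the primal: x* = (2.25, 0).
  primal value c^T x* = 11.25.
Solving the dual: y* = (0, 0, 1.25, 0).
  dual value b^T y* = 11.25.
Strong duality: c^T x* = b^T y*. Confirmed.

11.25


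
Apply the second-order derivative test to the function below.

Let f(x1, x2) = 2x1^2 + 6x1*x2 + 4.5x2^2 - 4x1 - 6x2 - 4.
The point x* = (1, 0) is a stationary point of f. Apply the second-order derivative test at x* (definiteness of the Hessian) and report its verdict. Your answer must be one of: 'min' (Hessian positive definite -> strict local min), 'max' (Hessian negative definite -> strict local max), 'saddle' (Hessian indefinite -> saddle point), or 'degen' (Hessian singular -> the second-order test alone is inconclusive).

Compute the Hessian H = grad^2 f:
  H = [[4, 6], [6, 9]]
Verify stationarity: grad f(x*) = H x* + g = (0, 0).
Eigenvalues of H: 0, 13.
H has a zero eigenvalue (singular; positive semidefinite but not definite), so H is neither positive definite, negative definite, nor indefinite. The second-order test alone is inconclusive -> degen.
(Indeed, f is constant along the null direction of H through x*, so x* is not a strict local extremum.)

degen


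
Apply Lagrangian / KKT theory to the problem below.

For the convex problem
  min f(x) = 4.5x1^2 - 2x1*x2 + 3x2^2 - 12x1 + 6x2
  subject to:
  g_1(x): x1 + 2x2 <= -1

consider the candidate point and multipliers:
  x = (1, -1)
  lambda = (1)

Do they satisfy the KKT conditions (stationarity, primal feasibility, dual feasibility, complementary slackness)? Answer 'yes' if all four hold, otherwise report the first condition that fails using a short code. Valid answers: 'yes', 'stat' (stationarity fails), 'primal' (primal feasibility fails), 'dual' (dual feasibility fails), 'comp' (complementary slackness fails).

Gradient of f: grad f(x) = Q x + c = (-1, -2)
Constraint values g_i(x) = a_i^T x - b_i:
  g_1((1, -1)) = 0
Stationarity residual: grad f(x) + sum_i lambda_i a_i = (0, 0)
  -> stationarity OK
Primal feasibility (all g_i <= 0): OK
Dual feasibility (all lambda_i >= 0): OK
Complementary slackness (lambda_i * g_i(x) = 0 for all i): OK

Verdict: yes, KKT holds.

yes


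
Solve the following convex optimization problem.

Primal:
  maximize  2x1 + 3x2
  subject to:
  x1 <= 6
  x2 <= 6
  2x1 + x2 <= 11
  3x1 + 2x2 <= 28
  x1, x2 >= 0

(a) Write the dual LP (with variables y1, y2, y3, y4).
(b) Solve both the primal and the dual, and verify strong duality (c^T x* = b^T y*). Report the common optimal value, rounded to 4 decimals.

The standard primal-dual pair for 'max c^T x s.t. A x <= b, x >= 0' is:
  Dual:  min b^T y  s.t.  A^T y >= c,  y >= 0.

So the dual LP is:
  minimize  6y1 + 6y2 + 11y3 + 28y4
  subject to:
    y1 + 2y3 + 3y4 >= 2
    y2 + y3 + 2y4 >= 3
    y1, y2, y3, y4 >= 0

Solving the primal: x* = (2.5, 6).
  primal value c^T x* = 23.
Solving the dual: y* = (0, 2, 1, 0).
  dual value b^T y* = 23.
Strong duality: c^T x* = b^T y*. Confirmed.

23


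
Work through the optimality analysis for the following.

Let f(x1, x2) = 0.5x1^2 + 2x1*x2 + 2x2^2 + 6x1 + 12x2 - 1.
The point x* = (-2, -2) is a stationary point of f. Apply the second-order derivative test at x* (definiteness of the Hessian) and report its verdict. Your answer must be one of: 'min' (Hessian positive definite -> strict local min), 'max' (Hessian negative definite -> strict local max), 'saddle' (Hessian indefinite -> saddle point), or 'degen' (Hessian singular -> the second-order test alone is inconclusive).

Compute the Hessian H = grad^2 f:
  H = [[1, 2], [2, 4]]
Verify stationarity: grad f(x*) = H x* + g = (0, 0).
Eigenvalues of H: 0, 5.
H has a zero eigenvalue (singular; positive semidefinite but not definite), so H is neither positive definite, negative definite, nor indefinite. The second-order test alone is inconclusive -> degen.
(Indeed, f is constant along the null direction of H through x*, so x* is not a strict local extremum.)

degen


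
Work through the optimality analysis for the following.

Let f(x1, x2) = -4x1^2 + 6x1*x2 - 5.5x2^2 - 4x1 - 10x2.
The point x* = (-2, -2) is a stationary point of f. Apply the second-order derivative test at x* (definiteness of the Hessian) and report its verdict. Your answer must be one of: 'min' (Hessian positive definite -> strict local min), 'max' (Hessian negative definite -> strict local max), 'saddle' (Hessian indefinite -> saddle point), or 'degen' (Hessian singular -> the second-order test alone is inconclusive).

Compute the Hessian H = grad^2 f:
  H = [[-8, 6], [6, -11]]
Verify stationarity: grad f(x*) = H x* + g = (0, 0).
Eigenvalues of H: -15.6847, -3.3153.
Both eigenvalues < 0, so H is negative definite -> x* is a strict local max.

max


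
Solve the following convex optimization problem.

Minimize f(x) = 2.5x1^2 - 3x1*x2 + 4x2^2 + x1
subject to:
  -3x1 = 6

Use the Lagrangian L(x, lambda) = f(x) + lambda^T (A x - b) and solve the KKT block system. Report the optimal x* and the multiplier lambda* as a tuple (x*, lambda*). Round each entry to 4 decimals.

Form the Lagrangian:
  L(x, lambda) = (1/2) x^T Q x + c^T x + lambda^T (A x - b)
Stationarity (grad_x L = 0): Q x + c + A^T lambda = 0.
Primal feasibility: A x = b.

This gives the KKT block system:
  [ Q   A^T ] [ x     ]   [-c ]
  [ A    0  ] [ lambda ] = [ b ]

Solving the linear system:
  x*      = (-2, -0.75)
  lambda* = (-2.25)
  f(x*)   = 5.75

x* = (-2, -0.75), lambda* = (-2.25)


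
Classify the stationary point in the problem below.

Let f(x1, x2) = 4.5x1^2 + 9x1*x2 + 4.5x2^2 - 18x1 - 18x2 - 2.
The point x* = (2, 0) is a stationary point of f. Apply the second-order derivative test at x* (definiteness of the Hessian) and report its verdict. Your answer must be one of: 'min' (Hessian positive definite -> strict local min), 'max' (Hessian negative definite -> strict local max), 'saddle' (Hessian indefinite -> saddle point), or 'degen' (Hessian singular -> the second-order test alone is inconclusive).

Compute the Hessian H = grad^2 f:
  H = [[9, 9], [9, 9]]
Verify stationarity: grad f(x*) = H x* + g = (0, 0).
Eigenvalues of H: 0, 18.
H has a zero eigenvalue (singular; positive semidefinite but not definite), so H is neither positive definite, negative definite, nor indefinite. The second-order test alone is inconclusive -> degen.
(Indeed, f is constant along the null direction of H through x*, so x* is not a strict local extremum.)

degen


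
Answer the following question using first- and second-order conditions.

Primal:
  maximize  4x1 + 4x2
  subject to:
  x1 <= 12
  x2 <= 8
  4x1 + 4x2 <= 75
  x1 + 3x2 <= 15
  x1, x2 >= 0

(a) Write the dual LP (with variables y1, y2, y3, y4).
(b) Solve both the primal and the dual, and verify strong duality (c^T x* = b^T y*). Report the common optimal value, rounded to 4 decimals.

The standard primal-dual pair for 'max c^T x s.t. A x <= b, x >= 0' is:
  Dual:  min b^T y  s.t.  A^T y >= c,  y >= 0.

So the dual LP is:
  minimize  12y1 + 8y2 + 75y3 + 15y4
  subject to:
    y1 + 4y3 + y4 >= 4
    y2 + 4y3 + 3y4 >= 4
    y1, y2, y3, y4 >= 0

Solving the primal: x* = (12, 1).
  primal value c^T x* = 52.
Solving the dual: y* = (2.6667, 0, 0, 1.3333).
  dual value b^T y* = 52.
Strong duality: c^T x* = b^T y*. Confirmed.

52


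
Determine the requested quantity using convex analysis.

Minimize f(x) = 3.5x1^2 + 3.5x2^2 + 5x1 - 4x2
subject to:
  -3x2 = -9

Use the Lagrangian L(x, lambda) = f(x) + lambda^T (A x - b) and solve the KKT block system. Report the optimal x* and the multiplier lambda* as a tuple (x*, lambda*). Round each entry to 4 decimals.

Form the Lagrangian:
  L(x, lambda) = (1/2) x^T Q x + c^T x + lambda^T (A x - b)
Stationarity (grad_x L = 0): Q x + c + A^T lambda = 0.
Primal feasibility: A x = b.

This gives the KKT block system:
  [ Q   A^T ] [ x     ]   [-c ]
  [ A    0  ] [ lambda ] = [ b ]

Solving the linear system:
  x*      = (-0.7143, 3)
  lambda* = (5.6667)
  f(x*)   = 17.7143

x* = (-0.7143, 3), lambda* = (5.6667)


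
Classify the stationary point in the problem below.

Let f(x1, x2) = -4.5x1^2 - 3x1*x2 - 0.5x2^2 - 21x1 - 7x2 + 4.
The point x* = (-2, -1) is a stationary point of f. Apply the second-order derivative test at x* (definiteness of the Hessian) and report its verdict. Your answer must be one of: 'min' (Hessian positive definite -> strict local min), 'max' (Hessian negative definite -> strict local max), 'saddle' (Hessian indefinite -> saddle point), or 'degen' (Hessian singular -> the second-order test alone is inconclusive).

Compute the Hessian H = grad^2 f:
  H = [[-9, -3], [-3, -1]]
Verify stationarity: grad f(x*) = H x* + g = (0, 0).
Eigenvalues of H: -10, 0.
H has a zero eigenvalue (singular; negative semidefinite but not definite), so H is neither positive definite, negative definite, nor indefinite. The second-order test alone is inconclusive -> degen.
(Indeed, f is constant along the null direction of H through x*, so x* is not a strict local extremum.)

degen


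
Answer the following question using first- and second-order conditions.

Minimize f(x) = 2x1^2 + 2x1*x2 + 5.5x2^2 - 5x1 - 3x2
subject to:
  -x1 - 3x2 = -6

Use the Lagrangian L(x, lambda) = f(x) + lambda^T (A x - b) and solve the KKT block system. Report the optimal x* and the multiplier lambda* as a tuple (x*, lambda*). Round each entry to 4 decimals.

Form the Lagrangian:
  L(x, lambda) = (1/2) x^T Q x + c^T x + lambda^T (A x - b)
Stationarity (grad_x L = 0): Q x + c + A^T lambda = 0.
Primal feasibility: A x = b.

This gives the KKT block system:
  [ Q   A^T ] [ x     ]   [-c ]
  [ A    0  ] [ lambda ] = [ b ]

Solving the linear system:
  x*      = (1.8857, 1.3714)
  lambda* = (5.2857)
  f(x*)   = 9.0857

x* = (1.8857, 1.3714), lambda* = (5.2857)


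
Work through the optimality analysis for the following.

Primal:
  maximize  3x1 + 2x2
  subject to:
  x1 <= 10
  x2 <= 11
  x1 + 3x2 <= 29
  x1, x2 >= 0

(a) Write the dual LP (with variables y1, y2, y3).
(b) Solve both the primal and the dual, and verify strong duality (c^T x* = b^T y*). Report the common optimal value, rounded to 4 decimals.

The standard primal-dual pair for 'max c^T x s.t. A x <= b, x >= 0' is:
  Dual:  min b^T y  s.t.  A^T y >= c,  y >= 0.

So the dual LP is:
  minimize  10y1 + 11y2 + 29y3
  subject to:
    y1 + y3 >= 3
    y2 + 3y3 >= 2
    y1, y2, y3 >= 0

Solving the primal: x* = (10, 6.3333).
  primal value c^T x* = 42.6667.
Solving the dual: y* = (2.3333, 0, 0.6667).
  dual value b^T y* = 42.6667.
Strong duality: c^T x* = b^T y*. Confirmed.

42.6667


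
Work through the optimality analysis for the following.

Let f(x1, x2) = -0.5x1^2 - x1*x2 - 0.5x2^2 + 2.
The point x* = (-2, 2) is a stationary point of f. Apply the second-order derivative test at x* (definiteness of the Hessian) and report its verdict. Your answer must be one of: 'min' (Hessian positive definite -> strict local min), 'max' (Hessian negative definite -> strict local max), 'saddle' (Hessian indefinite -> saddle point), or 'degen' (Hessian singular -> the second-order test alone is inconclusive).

Compute the Hessian H = grad^2 f:
  H = [[-1, -1], [-1, -1]]
Verify stationarity: grad f(x*) = H x* + g = (0, 0).
Eigenvalues of H: -2, 0.
H has a zero eigenvalue (singular; negative semidefinite but not definite), so H is neither positive definite, negative definite, nor indefinite. The second-order test alone is inconclusive -> degen.
(Indeed, f is constant along the null direction of H through x*, so x* is not a strict local extremum.)

degen


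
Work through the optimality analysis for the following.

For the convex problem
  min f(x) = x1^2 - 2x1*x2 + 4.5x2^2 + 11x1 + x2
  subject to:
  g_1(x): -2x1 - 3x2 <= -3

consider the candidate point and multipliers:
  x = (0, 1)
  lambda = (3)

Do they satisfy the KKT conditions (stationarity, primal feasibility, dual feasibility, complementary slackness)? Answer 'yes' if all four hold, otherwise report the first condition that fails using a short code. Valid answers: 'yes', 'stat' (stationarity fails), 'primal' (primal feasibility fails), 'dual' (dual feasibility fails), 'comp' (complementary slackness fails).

Gradient of f: grad f(x) = Q x + c = (9, 10)
Constraint values g_i(x) = a_i^T x - b_i:
  g_1((0, 1)) = 0
Stationarity residual: grad f(x) + sum_i lambda_i a_i = (3, 1)
  -> stationarity FAILS
Primal feasibility (all g_i <= 0): OK
Dual feasibility (all lambda_i >= 0): OK
Complementary slackness (lambda_i * g_i(x) = 0 for all i): OK

Verdict: the first failing condition is stationarity -> stat.

stat


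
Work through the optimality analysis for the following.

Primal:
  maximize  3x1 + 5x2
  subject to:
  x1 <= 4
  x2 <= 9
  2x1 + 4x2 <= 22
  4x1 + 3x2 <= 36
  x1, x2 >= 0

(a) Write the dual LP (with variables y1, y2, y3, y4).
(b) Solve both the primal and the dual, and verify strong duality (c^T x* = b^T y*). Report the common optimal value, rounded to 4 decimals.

The standard primal-dual pair for 'max c^T x s.t. A x <= b, x >= 0' is:
  Dual:  min b^T y  s.t.  A^T y >= c,  y >= 0.

So the dual LP is:
  minimize  4y1 + 9y2 + 22y3 + 36y4
  subject to:
    y1 + 2y3 + 4y4 >= 3
    y2 + 4y3 + 3y4 >= 5
    y1, y2, y3, y4 >= 0

Solving the primal: x* = (4, 3.5).
  primal value c^T x* = 29.5.
Solving the dual: y* = (0.5, 0, 1.25, 0).
  dual value b^T y* = 29.5.
Strong duality: c^T x* = b^T y*. Confirmed.

29.5


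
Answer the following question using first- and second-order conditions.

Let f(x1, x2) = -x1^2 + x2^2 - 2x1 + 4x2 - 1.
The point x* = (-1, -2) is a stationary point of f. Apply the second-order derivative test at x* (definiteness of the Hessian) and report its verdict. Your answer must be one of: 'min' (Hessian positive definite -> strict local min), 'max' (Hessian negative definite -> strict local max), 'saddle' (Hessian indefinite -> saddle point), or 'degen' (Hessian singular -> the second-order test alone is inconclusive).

Compute the Hessian H = grad^2 f:
  H = [[-2, 0], [0, 2]]
Verify stationarity: grad f(x*) = H x* + g = (0, 0).
Eigenvalues of H: -2, 2.
Eigenvalues have mixed signs, so H is indefinite -> x* is a saddle point.

saddle


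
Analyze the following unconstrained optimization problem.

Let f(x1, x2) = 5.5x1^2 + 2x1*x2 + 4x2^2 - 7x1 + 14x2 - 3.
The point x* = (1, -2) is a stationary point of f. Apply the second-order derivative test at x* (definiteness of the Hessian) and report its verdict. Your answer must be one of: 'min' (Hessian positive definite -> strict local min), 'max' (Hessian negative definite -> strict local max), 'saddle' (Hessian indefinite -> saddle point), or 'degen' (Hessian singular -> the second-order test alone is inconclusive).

Compute the Hessian H = grad^2 f:
  H = [[11, 2], [2, 8]]
Verify stationarity: grad f(x*) = H x* + g = (0, 0).
Eigenvalues of H: 7, 12.
Both eigenvalues > 0, so H is positive definite -> x* is a strict local min.

min


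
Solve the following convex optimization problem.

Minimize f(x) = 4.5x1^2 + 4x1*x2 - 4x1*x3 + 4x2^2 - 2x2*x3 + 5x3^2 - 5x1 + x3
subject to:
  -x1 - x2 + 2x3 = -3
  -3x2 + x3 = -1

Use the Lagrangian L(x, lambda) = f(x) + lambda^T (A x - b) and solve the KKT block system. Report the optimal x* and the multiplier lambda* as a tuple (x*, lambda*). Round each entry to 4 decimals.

Form the Lagrangian:
  L(x, lambda) = (1/2) x^T Q x + c^T x + lambda^T (A x - b)
Stationarity (grad_x L = 0): Q x + c + A^T lambda = 0.
Primal feasibility: A x = b.

This gives the KKT block system:
  [ Q   A^T ] [ x     ]   [-c ]
  [ A    0  ] [ lambda ] = [ b ]

Solving the linear system:
  x*      = (0.8485, -0.0303, -1.0909)
  lambda* = (6.8788, -0.5152)
  f(x*)   = 7.3939

x* = (0.8485, -0.0303, -1.0909), lambda* = (6.8788, -0.5152)


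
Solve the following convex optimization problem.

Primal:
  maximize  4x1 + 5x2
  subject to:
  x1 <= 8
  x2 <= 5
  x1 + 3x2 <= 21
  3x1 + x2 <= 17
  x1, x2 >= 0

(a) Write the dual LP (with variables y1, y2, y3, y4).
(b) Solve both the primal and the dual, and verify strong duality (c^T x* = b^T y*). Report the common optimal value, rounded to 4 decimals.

The standard primal-dual pair for 'max c^T x s.t. A x <= b, x >= 0' is:
  Dual:  min b^T y  s.t.  A^T y >= c,  y >= 0.

So the dual LP is:
  minimize  8y1 + 5y2 + 21y3 + 17y4
  subject to:
    y1 + y3 + 3y4 >= 4
    y2 + 3y3 + y4 >= 5
    y1, y2, y3, y4 >= 0

Solving the primal: x* = (4, 5).
  primal value c^T x* = 41.
Solving the dual: y* = (0, 3.6667, 0, 1.3333).
  dual value b^T y* = 41.
Strong duality: c^T x* = b^T y*. Confirmed.

41


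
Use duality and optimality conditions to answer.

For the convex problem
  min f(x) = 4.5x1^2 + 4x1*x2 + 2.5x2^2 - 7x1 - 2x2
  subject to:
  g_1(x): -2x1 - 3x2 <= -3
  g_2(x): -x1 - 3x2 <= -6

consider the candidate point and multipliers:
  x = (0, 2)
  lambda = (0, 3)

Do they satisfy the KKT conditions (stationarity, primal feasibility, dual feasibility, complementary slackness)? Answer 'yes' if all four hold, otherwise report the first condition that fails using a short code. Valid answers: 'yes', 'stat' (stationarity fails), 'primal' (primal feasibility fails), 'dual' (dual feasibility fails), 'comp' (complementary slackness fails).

Gradient of f: grad f(x) = Q x + c = (1, 8)
Constraint values g_i(x) = a_i^T x - b_i:
  g_1((0, 2)) = -3
  g_2((0, 2)) = 0
Stationarity residual: grad f(x) + sum_i lambda_i a_i = (-2, -1)
  -> stationarity FAILS
Primal feasibility (all g_i <= 0): OK
Dual feasibility (all lambda_i >= 0): OK
Complementary slackness (lambda_i * g_i(x) = 0 for all i): OK

Verdict: the first failing condition is stationarity -> stat.

stat


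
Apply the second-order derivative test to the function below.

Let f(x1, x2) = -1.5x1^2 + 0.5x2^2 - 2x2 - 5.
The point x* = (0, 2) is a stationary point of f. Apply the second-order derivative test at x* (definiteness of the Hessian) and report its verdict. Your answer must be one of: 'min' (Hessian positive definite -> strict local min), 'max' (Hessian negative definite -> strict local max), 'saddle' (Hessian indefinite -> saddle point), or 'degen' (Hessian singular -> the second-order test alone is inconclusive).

Compute the Hessian H = grad^2 f:
  H = [[-3, 0], [0, 1]]
Verify stationarity: grad f(x*) = H x* + g = (0, 0).
Eigenvalues of H: -3, 1.
Eigenvalues have mixed signs, so H is indefinite -> x* is a saddle point.

saddle


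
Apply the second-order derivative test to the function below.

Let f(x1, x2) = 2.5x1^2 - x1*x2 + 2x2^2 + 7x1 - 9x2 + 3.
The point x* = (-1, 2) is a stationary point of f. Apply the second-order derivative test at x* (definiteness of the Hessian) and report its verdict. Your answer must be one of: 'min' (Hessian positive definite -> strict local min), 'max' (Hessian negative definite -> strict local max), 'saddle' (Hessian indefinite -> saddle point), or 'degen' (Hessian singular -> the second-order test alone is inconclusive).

Compute the Hessian H = grad^2 f:
  H = [[5, -1], [-1, 4]]
Verify stationarity: grad f(x*) = H x* + g = (0, 0).
Eigenvalues of H: 3.382, 5.618.
Both eigenvalues > 0, so H is positive definite -> x* is a strict local min.

min


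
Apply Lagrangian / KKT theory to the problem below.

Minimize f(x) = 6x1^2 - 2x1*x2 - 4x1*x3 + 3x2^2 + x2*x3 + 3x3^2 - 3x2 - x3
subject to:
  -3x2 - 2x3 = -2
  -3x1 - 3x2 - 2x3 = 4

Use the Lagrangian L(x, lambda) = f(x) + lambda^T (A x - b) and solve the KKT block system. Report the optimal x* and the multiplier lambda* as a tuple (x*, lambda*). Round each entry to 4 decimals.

Form the Lagrangian:
  L(x, lambda) = (1/2) x^T Q x + c^T x + lambda^T (A x - b)
Stationarity (grad_x L = 0): Q x + c + A^T lambda = 0.
Primal feasibility: A x = b.

This gives the KKT block system:
  [ Q   A^T ] [ x     ]   [-c ]
  [ A    0  ] [ lambda ] = [ b ]

Solving the linear system:
  x*      = (-2, 1.0606, -0.5909)
  lambda* = (10.1768, -7.9192)
  f(x*)   = 24.7197

x* = (-2, 1.0606, -0.5909), lambda* = (10.1768, -7.9192)


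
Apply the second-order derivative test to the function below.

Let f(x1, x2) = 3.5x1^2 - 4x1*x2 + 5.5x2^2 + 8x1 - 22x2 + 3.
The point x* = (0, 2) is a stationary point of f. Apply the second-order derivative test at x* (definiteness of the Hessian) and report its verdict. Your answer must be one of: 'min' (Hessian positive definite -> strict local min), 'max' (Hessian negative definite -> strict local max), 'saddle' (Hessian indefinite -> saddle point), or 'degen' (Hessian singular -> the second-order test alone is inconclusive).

Compute the Hessian H = grad^2 f:
  H = [[7, -4], [-4, 11]]
Verify stationarity: grad f(x*) = H x* + g = (0, 0).
Eigenvalues of H: 4.5279, 13.4721.
Both eigenvalues > 0, so H is positive definite -> x* is a strict local min.

min


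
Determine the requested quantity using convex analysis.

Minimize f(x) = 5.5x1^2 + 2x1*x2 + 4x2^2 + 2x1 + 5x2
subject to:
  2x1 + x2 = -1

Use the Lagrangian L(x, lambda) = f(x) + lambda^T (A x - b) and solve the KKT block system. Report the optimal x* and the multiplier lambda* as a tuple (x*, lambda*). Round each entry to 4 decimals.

Form the Lagrangian:
  L(x, lambda) = (1/2) x^T Q x + c^T x + lambda^T (A x - b)
Stationarity (grad_x L = 0): Q x + c + A^T lambda = 0.
Primal feasibility: A x = b.

This gives the KKT block system:
  [ Q   A^T ] [ x     ]   [-c ]
  [ A    0  ] [ lambda ] = [ b ]

Solving the linear system:
  x*      = (-0.1714, -0.6571)
  lambda* = (0.6)
  f(x*)   = -1.5143

x* = (-0.1714, -0.6571), lambda* = (0.6)


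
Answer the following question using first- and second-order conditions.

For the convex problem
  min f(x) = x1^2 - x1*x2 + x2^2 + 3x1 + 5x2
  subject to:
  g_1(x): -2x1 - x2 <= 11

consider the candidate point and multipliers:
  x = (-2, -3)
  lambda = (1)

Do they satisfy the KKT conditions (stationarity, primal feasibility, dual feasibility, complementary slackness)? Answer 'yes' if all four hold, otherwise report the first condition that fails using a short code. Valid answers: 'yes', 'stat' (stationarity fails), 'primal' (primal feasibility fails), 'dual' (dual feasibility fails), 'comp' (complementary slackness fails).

Gradient of f: grad f(x) = Q x + c = (2, 1)
Constraint values g_i(x) = a_i^T x - b_i:
  g_1((-2, -3)) = -4
Stationarity residual: grad f(x) + sum_i lambda_i a_i = (0, 0)
  -> stationarity OK
Primal feasibility (all g_i <= 0): OK
Dual feasibility (all lambda_i >= 0): OK
Complementary slackness (lambda_i * g_i(x) = 0 for all i): FAILS

Verdict: the first failing condition is complementary_slackness -> comp.

comp


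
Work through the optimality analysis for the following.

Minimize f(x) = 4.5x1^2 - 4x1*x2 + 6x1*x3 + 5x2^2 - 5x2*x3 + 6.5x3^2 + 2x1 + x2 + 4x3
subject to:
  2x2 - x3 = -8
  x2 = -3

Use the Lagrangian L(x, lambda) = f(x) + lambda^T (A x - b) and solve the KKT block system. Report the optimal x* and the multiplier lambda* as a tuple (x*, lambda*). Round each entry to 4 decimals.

Form the Lagrangian:
  L(x, lambda) = (1/2) x^T Q x + c^T x + lambda^T (A x - b)
Stationarity (grad_x L = 0): Q x + c + A^T lambda = 0.
Primal feasibility: A x = b.

This gives the KKT block system:
  [ Q   A^T ] [ x     ]   [-c ]
  [ A    0  ] [ lambda ] = [ b ]

Solving the linear system:
  x*      = (-2.8889, -3, 2)
  lambda* = (27.6667, -27.8889)
  f(x*)   = 68.4444

x* = (-2.8889, -3, 2), lambda* = (27.6667, -27.8889)


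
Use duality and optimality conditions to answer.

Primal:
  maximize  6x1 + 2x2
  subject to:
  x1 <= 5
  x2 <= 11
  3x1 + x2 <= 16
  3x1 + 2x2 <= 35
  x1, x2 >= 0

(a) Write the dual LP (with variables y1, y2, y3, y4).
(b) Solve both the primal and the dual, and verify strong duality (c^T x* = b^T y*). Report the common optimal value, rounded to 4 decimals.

The standard primal-dual pair for 'max c^T x s.t. A x <= b, x >= 0' is:
  Dual:  min b^T y  s.t.  A^T y >= c,  y >= 0.

So the dual LP is:
  minimize  5y1 + 11y2 + 16y3 + 35y4
  subject to:
    y1 + 3y3 + 3y4 >= 6
    y2 + y3 + 2y4 >= 2
    y1, y2, y3, y4 >= 0

Solving the primal: x* = (1.6667, 11).
  primal value c^T x* = 32.
Solving the dual: y* = (0, 0, 2, 0).
  dual value b^T y* = 32.
Strong duality: c^T x* = b^T y*. Confirmed.

32


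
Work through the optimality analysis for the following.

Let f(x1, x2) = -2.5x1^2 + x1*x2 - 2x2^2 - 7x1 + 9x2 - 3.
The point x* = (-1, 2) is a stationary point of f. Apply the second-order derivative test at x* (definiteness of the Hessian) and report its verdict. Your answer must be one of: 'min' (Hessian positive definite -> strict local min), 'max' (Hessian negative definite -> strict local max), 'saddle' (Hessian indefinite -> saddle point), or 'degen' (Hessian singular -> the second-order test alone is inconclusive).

Compute the Hessian H = grad^2 f:
  H = [[-5, 1], [1, -4]]
Verify stationarity: grad f(x*) = H x* + g = (0, 0).
Eigenvalues of H: -5.618, -3.382.
Both eigenvalues < 0, so H is negative definite -> x* is a strict local max.

max


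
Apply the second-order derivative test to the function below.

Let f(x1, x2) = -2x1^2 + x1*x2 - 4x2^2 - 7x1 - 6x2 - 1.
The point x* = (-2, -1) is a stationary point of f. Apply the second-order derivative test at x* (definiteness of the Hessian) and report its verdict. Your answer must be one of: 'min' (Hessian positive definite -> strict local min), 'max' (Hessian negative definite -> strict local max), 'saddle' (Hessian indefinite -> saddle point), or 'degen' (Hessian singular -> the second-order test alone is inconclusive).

Compute the Hessian H = grad^2 f:
  H = [[-4, 1], [1, -8]]
Verify stationarity: grad f(x*) = H x* + g = (0, 0).
Eigenvalues of H: -8.2361, -3.7639.
Both eigenvalues < 0, so H is negative definite -> x* is a strict local max.

max


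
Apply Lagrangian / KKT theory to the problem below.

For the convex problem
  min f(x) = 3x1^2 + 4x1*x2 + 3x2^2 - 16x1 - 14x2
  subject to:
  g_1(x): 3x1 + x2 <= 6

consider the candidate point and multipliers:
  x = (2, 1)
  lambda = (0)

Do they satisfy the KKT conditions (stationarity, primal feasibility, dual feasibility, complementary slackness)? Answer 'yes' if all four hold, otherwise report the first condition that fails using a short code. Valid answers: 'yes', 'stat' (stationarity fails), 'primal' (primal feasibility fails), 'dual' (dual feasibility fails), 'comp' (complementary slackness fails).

Gradient of f: grad f(x) = Q x + c = (0, 0)
Constraint values g_i(x) = a_i^T x - b_i:
  g_1((2, 1)) = 1
Stationarity residual: grad f(x) + sum_i lambda_i a_i = (0, 0)
  -> stationarity OK
Primal feasibility (all g_i <= 0): FAILS
Dual feasibility (all lambda_i >= 0): OK
Complementary slackness (lambda_i * g_i(x) = 0 for all i): OK

Verdict: the first failing condition is primal_feasibility -> primal.

primal


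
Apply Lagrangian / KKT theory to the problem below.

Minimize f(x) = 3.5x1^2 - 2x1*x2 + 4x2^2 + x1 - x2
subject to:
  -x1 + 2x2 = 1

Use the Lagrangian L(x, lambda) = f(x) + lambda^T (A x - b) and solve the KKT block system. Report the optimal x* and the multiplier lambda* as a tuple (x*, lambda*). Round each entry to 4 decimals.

Form the Lagrangian:
  L(x, lambda) = (1/2) x^T Q x + c^T x + lambda^T (A x - b)
Stationarity (grad_x L = 0): Q x + c + A^T lambda = 0.
Primal feasibility: A x = b.

This gives the KKT block system:
  [ Q   A^T ] [ x     ]   [-c ]
  [ A    0  ] [ lambda ] = [ b ]

Solving the linear system:
  x*      = (-0.2143, 0.3929)
  lambda* = (-1.2857)
  f(x*)   = 0.3393

x* = (-0.2143, 0.3929), lambda* = (-1.2857)


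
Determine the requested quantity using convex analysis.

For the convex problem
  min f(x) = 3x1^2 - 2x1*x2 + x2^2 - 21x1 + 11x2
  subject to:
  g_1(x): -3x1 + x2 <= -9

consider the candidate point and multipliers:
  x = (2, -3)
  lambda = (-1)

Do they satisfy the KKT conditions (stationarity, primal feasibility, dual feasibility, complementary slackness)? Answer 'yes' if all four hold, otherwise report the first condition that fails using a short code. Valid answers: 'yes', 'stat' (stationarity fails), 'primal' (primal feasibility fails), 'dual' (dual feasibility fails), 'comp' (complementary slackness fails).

Gradient of f: grad f(x) = Q x + c = (-3, 1)
Constraint values g_i(x) = a_i^T x - b_i:
  g_1((2, -3)) = 0
Stationarity residual: grad f(x) + sum_i lambda_i a_i = (0, 0)
  -> stationarity OK
Primal feasibility (all g_i <= 0): OK
Dual feasibility (all lambda_i >= 0): FAILS
Complementary slackness (lambda_i * g_i(x) = 0 for all i): OK

Verdict: the first failing condition is dual_feasibility -> dual.

dual


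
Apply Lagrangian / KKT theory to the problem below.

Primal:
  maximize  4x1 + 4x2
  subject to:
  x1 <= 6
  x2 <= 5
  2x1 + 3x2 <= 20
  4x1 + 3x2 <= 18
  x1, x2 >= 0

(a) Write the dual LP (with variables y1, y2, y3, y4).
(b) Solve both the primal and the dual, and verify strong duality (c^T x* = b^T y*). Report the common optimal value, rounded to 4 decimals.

The standard primal-dual pair for 'max c^T x s.t. A x <= b, x >= 0' is:
  Dual:  min b^T y  s.t.  A^T y >= c,  y >= 0.

So the dual LP is:
  minimize  6y1 + 5y2 + 20y3 + 18y4
  subject to:
    y1 + 2y3 + 4y4 >= 4
    y2 + 3y3 + 3y4 >= 4
    y1, y2, y3, y4 >= 0

Solving the primal: x* = (0.75, 5).
  primal value c^T x* = 23.
Solving the dual: y* = (0, 1, 0, 1).
  dual value b^T y* = 23.
Strong duality: c^T x* = b^T y*. Confirmed.

23


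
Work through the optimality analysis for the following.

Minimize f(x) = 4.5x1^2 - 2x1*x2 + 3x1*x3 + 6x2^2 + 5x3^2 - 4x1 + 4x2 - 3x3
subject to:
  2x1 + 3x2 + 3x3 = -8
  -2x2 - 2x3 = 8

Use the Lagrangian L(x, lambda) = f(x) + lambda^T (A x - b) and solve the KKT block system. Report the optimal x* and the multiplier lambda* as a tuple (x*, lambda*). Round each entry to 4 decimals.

Form the Lagrangian:
  L(x, lambda) = (1/2) x^T Q x + c^T x + lambda^T (A x - b)
Stationarity (grad_x L = 0): Q x + c + A^T lambda = 0.
Primal feasibility: A x = b.

This gives the KKT block system:
  [ Q   A^T ] [ x     ]   [-c ]
  [ A    0  ] [ lambda ] = [ b ]

Solving the linear system:
  x*      = (2, -1.6818, -2.3182)
  lambda* = (-5.2045, -17.8977)
  f(x*)   = 46.8864

x* = (2, -1.6818, -2.3182), lambda* = (-5.2045, -17.8977)


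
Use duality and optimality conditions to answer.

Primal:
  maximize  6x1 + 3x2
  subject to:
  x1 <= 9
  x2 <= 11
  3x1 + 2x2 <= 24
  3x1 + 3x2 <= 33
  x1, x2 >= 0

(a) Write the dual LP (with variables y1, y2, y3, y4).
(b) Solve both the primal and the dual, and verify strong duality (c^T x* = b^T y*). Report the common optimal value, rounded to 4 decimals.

The standard primal-dual pair for 'max c^T x s.t. A x <= b, x >= 0' is:
  Dual:  min b^T y  s.t.  A^T y >= c,  y >= 0.

So the dual LP is:
  minimize  9y1 + 11y2 + 24y3 + 33y4
  subject to:
    y1 + 3y3 + 3y4 >= 6
    y2 + 2y3 + 3y4 >= 3
    y1, y2, y3, y4 >= 0

Solving the primal: x* = (8, 0).
  primal value c^T x* = 48.
Solving the dual: y* = (0, 0, 2, 0).
  dual value b^T y* = 48.
Strong duality: c^T x* = b^T y*. Confirmed.

48


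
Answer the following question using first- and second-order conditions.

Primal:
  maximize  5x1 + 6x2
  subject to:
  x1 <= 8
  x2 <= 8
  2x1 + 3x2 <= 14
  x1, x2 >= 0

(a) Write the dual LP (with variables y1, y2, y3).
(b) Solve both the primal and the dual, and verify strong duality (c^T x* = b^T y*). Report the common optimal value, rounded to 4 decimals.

The standard primal-dual pair for 'max c^T x s.t. A x <= b, x >= 0' is:
  Dual:  min b^T y  s.t.  A^T y >= c,  y >= 0.

So the dual LP is:
  minimize  8y1 + 8y2 + 14y3
  subject to:
    y1 + 2y3 >= 5
    y2 + 3y3 >= 6
    y1, y2, y3 >= 0

Solving the primal: x* = (7, 0).
  primal value c^T x* = 35.
Solving the dual: y* = (0, 0, 2.5).
  dual value b^T y* = 35.
Strong duality: c^T x* = b^T y*. Confirmed.

35


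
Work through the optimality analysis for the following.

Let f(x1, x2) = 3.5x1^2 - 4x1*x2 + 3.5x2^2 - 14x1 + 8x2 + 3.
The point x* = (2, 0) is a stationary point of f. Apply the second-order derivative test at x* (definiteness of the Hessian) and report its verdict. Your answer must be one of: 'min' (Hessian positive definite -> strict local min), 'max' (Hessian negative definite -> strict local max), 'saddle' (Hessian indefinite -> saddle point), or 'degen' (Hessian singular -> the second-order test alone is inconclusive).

Compute the Hessian H = grad^2 f:
  H = [[7, -4], [-4, 7]]
Verify stationarity: grad f(x*) = H x* + g = (0, 0).
Eigenvalues of H: 3, 11.
Both eigenvalues > 0, so H is positive definite -> x* is a strict local min.

min


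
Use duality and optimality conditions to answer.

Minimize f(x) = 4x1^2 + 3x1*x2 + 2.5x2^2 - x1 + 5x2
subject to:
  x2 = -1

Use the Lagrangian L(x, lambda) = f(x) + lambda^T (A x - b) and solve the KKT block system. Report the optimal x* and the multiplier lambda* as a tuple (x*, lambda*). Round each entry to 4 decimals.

Form the Lagrangian:
  L(x, lambda) = (1/2) x^T Q x + c^T x + lambda^T (A x - b)
Stationarity (grad_x L = 0): Q x + c + A^T lambda = 0.
Primal feasibility: A x = b.

This gives the KKT block system:
  [ Q   A^T ] [ x     ]   [-c ]
  [ A    0  ] [ lambda ] = [ b ]

Solving the linear system:
  x*      = (0.5, -1)
  lambda* = (-1.5)
  f(x*)   = -3.5

x* = (0.5, -1), lambda* = (-1.5)


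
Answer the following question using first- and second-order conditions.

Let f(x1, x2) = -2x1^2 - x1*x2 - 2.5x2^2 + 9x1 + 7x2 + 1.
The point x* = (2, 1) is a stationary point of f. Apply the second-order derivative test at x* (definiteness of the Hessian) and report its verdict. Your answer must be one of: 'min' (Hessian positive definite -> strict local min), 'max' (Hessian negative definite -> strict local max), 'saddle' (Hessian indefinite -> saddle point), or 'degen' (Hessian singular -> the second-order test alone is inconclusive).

Compute the Hessian H = grad^2 f:
  H = [[-4, -1], [-1, -5]]
Verify stationarity: grad f(x*) = H x* + g = (0, 0).
Eigenvalues of H: -5.618, -3.382.
Both eigenvalues < 0, so H is negative definite -> x* is a strict local max.

max
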